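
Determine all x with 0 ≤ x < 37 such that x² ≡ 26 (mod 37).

37 ≡ 1 (mod 4), so we find a root by search.
Trying successive values, 10² = 100 ≡ 26 (mod 37). The other root is 37 − 10 = 27.

10, 27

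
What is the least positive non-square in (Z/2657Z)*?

3

(2/2657) = +1, so 2 is a residue.
(3/2657) = −1, so 3 is the smallest positive non-residue mod 2657.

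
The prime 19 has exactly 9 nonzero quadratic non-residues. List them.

Square k = 1,…,9 (k and 19−k give the same square):
1²=1, 2²=4, 3²=9, 4²=16, 5²≡6, 6²≡17, 7²≡11, 8²≡7, 9²≡5 (mod 19).
The residues are {1, 4, 5, 6, 7, 9, 11, 16, 17}; the non-residues are the remaining 9 nonzero classes.

2,3,8,10,12,13,14,15,18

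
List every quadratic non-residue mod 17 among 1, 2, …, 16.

3,5,6,7,10,11,12,14

Square k = 1,…,8 (k and 17−k give the same square):
1²=1, 2²=4, 3²=9, 4²=16, 5²≡8, 6²≡2, 7²≡15, 8²≡13 (mod 17).
The residues are {1, 2, 4, 8, 9, 13, 15, 16}; the non-residues are the remaining 8 nonzero classes.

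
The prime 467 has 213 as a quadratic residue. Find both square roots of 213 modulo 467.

Since 467 ≡ 3 (mod 4), a square root of 213 is 213^((467+1)/4) = 213^117 mod 467.
Repeated squaring: 213^2≡70, 213^4≡230, 213^8≡129, 213^16≡296, 213^32≡287, 213^64≡177 (mod 467).
213^117 = 213^(64+32+16+4+1) ≡ 158 (mod 467).
Check: 158² = 24964 ≡ 213 (mod 467). The two roots are 158 and 309.

158, 309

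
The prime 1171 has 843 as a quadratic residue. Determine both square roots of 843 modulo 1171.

Since 1171 ≡ 3 (mod 4), a square root of 843 is 843^((1171+1)/4) = 843^293 mod 1171.
Repeated squaring: 843^2≡1023, 843^4≡826, 843^8≡754, 843^16≡581, 843^32≡313, 843^64≡776, 843^128≡282, 843^256≡1067 (mod 1171).
843^293 = 843^(256+32+4+1) ≡ 1105 (mod 1171).
Check: 1105² = 1221025 ≡ 843 (mod 1171). The two roots are 66 and 1105.

66, 1105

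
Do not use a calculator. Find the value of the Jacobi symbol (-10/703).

First reduce: -10 ≡ 693 (mod 703).
Reciprocity: 693 ≡ 1 and 703 ≡ 3 (mod 4), so (693/703) = +(703/693).
Reduce top mod 693: now compute (10/693).
Pull out 2: since 693 ≡ 5 (mod 8), (2/693) = -1.
Reciprocity: 5 ≡ 1 and 693 ≡ 1 (mod 4), so (5/693) = +(693/5).
Reduce top mod 5: now compute (3/5).
Reciprocity: 3 ≡ 3 and 5 ≡ 1 (mod 4), so (3/5) = +(5/3).
Reduce top mod 3: now compute (2/3).
Pull out 2: since 3 ≡ 3 (mod 8), (2/3) = -1.
Reached (1/3) = 1. Collecting the sign flips along the way, the symbol is +1.

1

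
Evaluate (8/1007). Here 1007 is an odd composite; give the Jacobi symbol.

1

Pull out 2^3: since 1007 ≡ 7 (mod 8), (2/1007) = +1, so (2/1007)^3 = +1.
Reached (1/1007) = 1. Collecting the sign flips along the way, the symbol is +1.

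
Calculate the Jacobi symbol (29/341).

Reciprocity: 29 ≡ 1 and 341 ≡ 1 (mod 4), so (29/341) = +(341/29).
Reduce top mod 29: now compute (22/29).
Pull out 2: since 29 ≡ 5 (mod 8), (2/29) = -1.
Reciprocity: 11 ≡ 3 and 29 ≡ 1 (mod 4), so (11/29) = +(29/11).
Reduce top mod 11: now compute (7/11).
Reciprocity: 7 ≡ 3 and 11 ≡ 3 (mod 4), so (7/11) = −(11/7).
Reduce top mod 7: now compute (4/7).
Pull out 2^2: since 7 ≡ 7 (mod 8), (2/7) = +1, so (2/7)^2 = +1.
Reached (1/7) = 1. Collecting the sign flips along the way, the symbol is +1.

1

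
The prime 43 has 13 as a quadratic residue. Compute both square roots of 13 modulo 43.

Since 43 ≡ 3 (mod 4), a square root of 13 is 13^((43+1)/4) = 13^11 mod 43.
Repeated squaring: 13^2≡40, 13^4≡9, 13^8≡38 (mod 43).
13^11 = 13^(8+2+1) ≡ 23 (mod 43).
Check: 23² = 529 ≡ 13 (mod 43). The two roots are 20 and 23.

20, 23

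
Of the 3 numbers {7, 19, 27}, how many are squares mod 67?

(7/67) = -1 → non-residue.
(19/67) = +1 → QR.
(27/67) = -1 → non-residue.
Total quadratic residues among the 3: 1.

1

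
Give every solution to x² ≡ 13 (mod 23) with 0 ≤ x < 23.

6, 17

Since 23 ≡ 3 (mod 4), a square root of 13 is 13^((23+1)/4) = 13^6 mod 23.
Repeated squaring: 13^2≡8, 13^4≡18 (mod 23).
13^6 = 13^(4+2) ≡ 6 (mod 23).
Check: 6² = 36 ≡ 13 (mod 23). The two roots are 6 and 17.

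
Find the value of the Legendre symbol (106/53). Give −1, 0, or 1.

First reduce: 106 ≡ 0 (mod 53).
Top reduces to 0: gcd > 1, so the symbol is 0.

0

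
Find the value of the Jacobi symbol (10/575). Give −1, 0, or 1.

0

Pull out 2: since 575 ≡ 7 (mod 8), (2/575) = +1.
Reciprocity: 5 ≡ 1 and 575 ≡ 3 (mod 4), so (5/575) = +(575/5).
Reduce top mod 5: now compute (0/5).
Top reduces to 0: gcd > 1, so the symbol is 0.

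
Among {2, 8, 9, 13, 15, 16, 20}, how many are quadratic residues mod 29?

(2/29) = -1 → non-residue.
(8/29) = -1 → non-residue.
(9/29) = +1 → QR.
(13/29) = +1 → QR.
(15/29) = -1 → non-residue.
(16/29) = +1 → QR.
(20/29) = +1 → QR.
Total quadratic residues among the 7: 4.

4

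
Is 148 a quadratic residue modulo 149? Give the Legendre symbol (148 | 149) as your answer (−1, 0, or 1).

Euler's criterion: (148/149) ≡ 148^74 (mod 149).
148^2 ≡ 1 (mod 149)
148^4 ≡ 1 (mod 149)
148^8 ≡ 1 (mod 149)
148^16 ≡ 1 (mod 149)
148^32 ≡ 1 (mod 149)
148^64 ≡ 1 (mod 149)
148^74 = 148^(64+8+2) ≡ 1 (mod 149).
Result is 1, so (148/149) = 1.

1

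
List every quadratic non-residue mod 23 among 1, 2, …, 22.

Square k = 1,…,11 (k and 23−k give the same square):
1²=1, 2²=4, 3²=9, 4²=16, 5²≡2, 6²≡13, 7²≡3, 8²≡18, 9²≡12, 10²≡8, 11²≡6 (mod 23).
The residues are {1, 2, 3, 4, 6, 8, 9, 12, 13, 16, 18}; the non-residues are the remaining 11 nonzero classes.

5,7,10,11,14,15,17,19,20,21,22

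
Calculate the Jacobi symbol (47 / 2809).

1

Reciprocity: 47 ≡ 3 and 2809 ≡ 1 (mod 4), so (47/2809) = +(2809/47).
Reduce top mod 47: now compute (36/47).
Pull out 2^2: since 47 ≡ 7 (mod 8), (2/47) = +1, so (2/47)^2 = +1.
Reciprocity: 9 ≡ 1 and 47 ≡ 3 (mod 4), so (9/47) = +(47/9).
Reduce top mod 9: now compute (2/9).
Pull out 2: since 9 ≡ 1 (mod 8), (2/9) = +1.
Reached (1/9) = 1. Collecting the sign flips along the way, the symbol is +1.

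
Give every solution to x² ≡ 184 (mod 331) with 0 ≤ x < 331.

Since 331 ≡ 3 (mod 4), a square root of 184 is 184^((331+1)/4) = 184^83 mod 331.
Repeated squaring: 184^2≡94, 184^4≡230, 184^8≡271, 184^16≡290, 184^32≡26, 184^64≡14 (mod 331).
184^83 = 184^(64+16+2+1) ≡ 110 (mod 331).
Check: 110² = 12100 ≡ 184 (mod 331). The two roots are 110 and 221.

110, 221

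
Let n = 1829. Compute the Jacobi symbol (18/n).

-1

Pull out 2: since 1829 ≡ 5 (mod 8), (2/1829) = -1.
Reciprocity: 9 ≡ 1 and 1829 ≡ 1 (mod 4), so (9/1829) = +(1829/9).
Reduce top mod 9: now compute (2/9).
Pull out 2: since 9 ≡ 1 (mod 8), (2/9) = +1.
Reached (1/9) = 1. Collecting the sign flips along the way, the symbol is -1.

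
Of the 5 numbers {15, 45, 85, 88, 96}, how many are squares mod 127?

2

(15/127) = +1 → QR.
(45/127) = -1 → non-residue.
(85/127) = -1 → non-residue.
(88/127) = +1 → QR.
(96/127) = -1 → non-residue.
Total quadratic residues among the 5: 2.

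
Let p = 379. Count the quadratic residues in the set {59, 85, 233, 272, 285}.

0

(59/379) = -1 → non-residue.
(85/379) = -1 → non-residue.
(233/379) = -1 → non-residue.
(272/379) = -1 → non-residue.
(285/379) = -1 → non-residue.
Total quadratic residues among the 5: 0.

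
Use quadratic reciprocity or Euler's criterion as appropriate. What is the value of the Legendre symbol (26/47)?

Pull out 2: since 47 ≡ 7 (mod 8), (2/47) = +1.
Reciprocity: 13 ≡ 1 and 47 ≡ 3 (mod 4), so (13/47) = +(47/13).
Reduce top mod 13: now compute (8/13).
Pull out 2^3: since 13 ≡ 5 (mod 8), (2/13) = -1, so (2/13)^3 = -1.
Reached (1/13) = 1. Collecting the sign flips along the way, the symbol is -1.

-1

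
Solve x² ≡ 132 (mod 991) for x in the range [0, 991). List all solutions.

64, 927

Since 991 ≡ 3 (mod 4), a square root of 132 is 132^((991+1)/4) = 132^248 mod 991.
Repeated squaring: 132^2≡577, 132^4≡944, 132^8≡227, 132^16≡988, 132^32≡9, 132^64≡81, 132^128≡615 (mod 991).
132^248 = 132^(128+64+32+16+8) ≡ 64 (mod 991).
Check: 64² = 4096 ≡ 132 (mod 991). The two roots are 64 and 927.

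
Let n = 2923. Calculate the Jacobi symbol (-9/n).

First reduce: -9 ≡ 2914 (mod 2923).
Pull out 2: since 2923 ≡ 3 (mod 8), (2/2923) = -1.
Reciprocity: 1457 ≡ 1 and 2923 ≡ 3 (mod 4), so (1457/2923) = +(2923/1457).
Reduce top mod 1457: now compute (9/1457).
Reciprocity: 9 ≡ 1 and 1457 ≡ 1 (mod 4), so (9/1457) = +(1457/9).
Reduce top mod 9: now compute (8/9).
Pull out 2^3: since 9 ≡ 1 (mod 8), (2/9) = +1, so (2/9)^3 = +1.
Reached (1/9) = 1. Collecting the sign flips along the way, the symbol is -1.

-1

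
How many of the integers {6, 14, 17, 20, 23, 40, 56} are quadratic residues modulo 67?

(6/67) = +1 → QR.
(14/67) = +1 → QR.
(17/67) = +1 → QR.
(20/67) = -1 → non-residue.
(23/67) = +1 → QR.
(40/67) = +1 → QR.
(56/67) = +1 → QR.
Total quadratic residues among the 7: 6.

6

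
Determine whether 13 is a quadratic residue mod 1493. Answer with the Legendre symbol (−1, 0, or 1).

-1

Reciprocity: 13 ≡ 1 and 1493 ≡ 1 (mod 4), so (13/1493) = +(1493/13).
Reduce top mod 13: now compute (11/13).
Reciprocity: 11 ≡ 3 and 13 ≡ 1 (mod 4), so (11/13) = +(13/11).
Reduce top mod 11: now compute (2/11).
Pull out 2: since 11 ≡ 3 (mod 8), (2/11) = -1.
Reached (1/11) = 1. Collecting the sign flips along the way, the symbol is -1.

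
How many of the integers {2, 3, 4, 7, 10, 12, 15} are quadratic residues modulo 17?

3

(2/17) = +1 → QR.
(3/17) = -1 → non-residue.
(4/17) = +1 → QR.
(7/17) = -1 → non-residue.
(10/17) = -1 → non-residue.
(12/17) = -1 → non-residue.
(15/17) = +1 → QR.
Total quadratic residues among the 7: 3.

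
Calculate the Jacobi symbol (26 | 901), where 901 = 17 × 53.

Pull out 2: since 901 ≡ 5 (mod 8), (2/901) = -1.
Reciprocity: 13 ≡ 1 and 901 ≡ 1 (mod 4), so (13/901) = +(901/13).
Reduce top mod 13: now compute (4/13).
Pull out 2^2: since 13 ≡ 5 (mod 8), (2/13) = -1, so (2/13)^2 = +1.
Reached (1/13) = 1. Collecting the sign flips along the way, the symbol is -1.

-1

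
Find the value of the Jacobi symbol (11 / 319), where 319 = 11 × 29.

Reciprocity: 11 ≡ 3 and 319 ≡ 3 (mod 4), so (11/319) = −(319/11).
Reduce top mod 11: now compute (0/11).
Top reduces to 0: gcd > 1, so the symbol is 0.

0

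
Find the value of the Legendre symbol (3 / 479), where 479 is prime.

1

Euler's criterion: (3/479) ≡ 3^239 (mod 479).
3^2 ≡ 9 (mod 479)
3^4 ≡ 81 (mod 479)
3^8 ≡ 334 (mod 479)
3^16 ≡ 428 (mod 479)
3^32 ≡ 206 (mod 479)
3^64 ≡ 284 (mod 479)
3^128 ≡ 184 (mod 479)
3^239 = 3^(128+64+32+8+4+2+1) ≡ 1 (mod 479).
Result is 1, so (3/479) = 1.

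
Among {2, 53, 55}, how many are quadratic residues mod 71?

1

(2/71) = +1 → QR.
(53/71) = -1 → non-residue.
(55/71) = -1 → non-residue.
Total quadratic residues among the 3: 1.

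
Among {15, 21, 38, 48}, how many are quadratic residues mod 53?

2

(15/53) = +1 → QR.
(21/53) = -1 → non-residue.
(38/53) = +1 → QR.
(48/53) = -1 → non-residue.
Total quadratic residues among the 4: 2.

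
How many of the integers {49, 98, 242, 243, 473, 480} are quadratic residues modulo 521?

(49/521) = +1 → QR.
(98/521) = +1 → QR.
(242/521) = +1 → QR.
(243/521) = -1 → non-residue.
(473/521) = -1 → non-residue.
(480/521) = -1 → non-residue.
Total quadratic residues among the 6: 3.

3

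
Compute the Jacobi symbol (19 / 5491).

0

Reciprocity: 19 ≡ 3 and 5491 ≡ 3 (mod 4), so (19/5491) = −(5491/19).
Reduce top mod 19: now compute (0/19).
Top reduces to 0: gcd > 1, so the symbol is 0.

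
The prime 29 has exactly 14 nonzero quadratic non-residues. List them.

2 3 8 10 11 12 14 15 17 18 19 21 26 27

Square k = 1,…,14 (k and 29−k give the same square):
1²=1, 2²=4, 3²=9, 4²=16, 5²=25, 6²≡7, 7²≡20, 8²≡6, 9²≡23, 10²≡13, 11²≡5, 12²≡28, 13²≡24, 14²≡22 (mod 29).
The residues are {1, 4, 5, 6, 7, 9, 13, 16, 20, 22, 23, 24, 25, 28}; the non-residues are the remaining 14 nonzero classes.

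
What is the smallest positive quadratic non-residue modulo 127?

(2/127) = +1, so 2 is a residue.
(3/127) = −1, so 3 is the smallest positive non-residue mod 127.

3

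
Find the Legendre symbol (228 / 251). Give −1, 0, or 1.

-1

Pull out 2^2: since 251 ≡ 3 (mod 8), (2/251) = -1, so (2/251)^2 = +1.
Reciprocity: 57 ≡ 1 and 251 ≡ 3 (mod 4), so (57/251) = +(251/57).
Reduce top mod 57: now compute (23/57).
Reciprocity: 23 ≡ 3 and 57 ≡ 1 (mod 4), so (23/57) = +(57/23).
Reduce top mod 23: now compute (11/23).
Reciprocity: 11 ≡ 3 and 23 ≡ 3 (mod 4), so (11/23) = −(23/11).
Reduce top mod 11: now compute (1/11).
Reached (1/11) = 1. Collecting the sign flips along the way, the symbol is -1.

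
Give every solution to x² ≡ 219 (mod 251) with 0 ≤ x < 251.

113, 138

Since 251 ≡ 3 (mod 4), a square root of 219 is 219^((251+1)/4) = 219^63 mod 251.
Repeated squaring: 219^2≡20, 219^4≡149, 219^8≡113, 219^16≡219, 219^32≡20 (mod 251).
219^63 = 219^(32+16+8+4+2+1) ≡ 113 (mod 251).
Check: 113² = 12769 ≡ 219 (mod 251). The two roots are 113 and 138.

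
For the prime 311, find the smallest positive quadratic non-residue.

(2/311) = +1, so 2 is a residue.
(3/311) = +1, so 3 is a residue.
(4/311) = +1, so 4 is a residue.
(5/311) = +1, so 5 is a residue.
(6/311) = +1, so 6 is a residue.
(7/311) = +1, so 7 is a residue.
(8/311) = +1, so 8 is a residue.
(9/311) = +1, so 9 is a residue.
(10/311) = +1, so 10 is a residue.
(11/311) = −1, so 11 is the smallest positive non-residue mod 311.

11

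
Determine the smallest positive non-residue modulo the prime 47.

5

(2/47) = +1, so 2 is a residue.
(3/47) = +1, so 3 is a residue.
(4/47) = +1, so 4 is a residue.
(5/47) = −1, so 5 is the smallest positive non-residue mod 47.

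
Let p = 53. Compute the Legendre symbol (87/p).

First reduce: 87 ≡ 34 (mod 53).
Pull out 2: since 53 ≡ 5 (mod 8), (2/53) = -1.
Reciprocity: 17 ≡ 1 and 53 ≡ 1 (mod 4), so (17/53) = +(53/17).
Reduce top mod 17: now compute (2/17).
Pull out 2: since 17 ≡ 1 (mod 8), (2/17) = +1.
Reached (1/17) = 1. Collecting the sign flips along the way, the symbol is -1.

-1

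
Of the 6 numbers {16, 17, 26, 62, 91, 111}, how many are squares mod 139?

(16/139) = +1 → QR.
(17/139) = -1 → non-residue.
(26/139) = -1 → non-residue.
(62/139) = -1 → non-residue.
(91/139) = +1 → QR.
(111/139) = -1 → non-residue.
Total quadratic residues among the 6: 2.

2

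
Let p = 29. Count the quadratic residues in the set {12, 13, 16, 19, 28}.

(12/29) = -1 → non-residue.
(13/29) = +1 → QR.
(16/29) = +1 → QR.
(19/29) = -1 → non-residue.
(28/29) = +1 → QR.
Total quadratic residues among the 5: 3.

3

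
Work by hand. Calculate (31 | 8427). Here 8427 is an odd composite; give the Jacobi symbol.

1

Reciprocity: 31 ≡ 3 and 8427 ≡ 3 (mod 4), so (31/8427) = −(8427/31).
Reduce top mod 31: now compute (26/31).
Pull out 2: since 31 ≡ 7 (mod 8), (2/31) = +1.
Reciprocity: 13 ≡ 1 and 31 ≡ 3 (mod 4), so (13/31) = +(31/13).
Reduce top mod 13: now compute (5/13).
Reciprocity: 5 ≡ 1 and 13 ≡ 1 (mod 4), so (5/13) = +(13/5).
Reduce top mod 5: now compute (3/5).
Reciprocity: 3 ≡ 3 and 5 ≡ 1 (mod 4), so (3/5) = +(5/3).
Reduce top mod 3: now compute (2/3).
Pull out 2: since 3 ≡ 3 (mod 8), (2/3) = -1.
Reached (1/3) = 1. Collecting the sign flips along the way, the symbol is +1.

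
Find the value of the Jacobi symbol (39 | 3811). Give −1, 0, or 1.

1

Reciprocity: 39 ≡ 3 and 3811 ≡ 3 (mod 4), so (39/3811) = −(3811/39).
Reduce top mod 39: now compute (28/39).
Pull out 2^2: since 39 ≡ 7 (mod 8), (2/39) = +1, so (2/39)^2 = +1.
Reciprocity: 7 ≡ 3 and 39 ≡ 3 (mod 4), so (7/39) = −(39/7).
Reduce top mod 7: now compute (4/7).
Pull out 2^2: since 7 ≡ 7 (mod 8), (2/7) = +1, so (2/7)^2 = +1.
Reached (1/7) = 1. Collecting the sign flips along the way, the symbol is +1.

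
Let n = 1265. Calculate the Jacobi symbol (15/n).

0

Reciprocity: 15 ≡ 3 and 1265 ≡ 1 (mod 4), so (15/1265) = +(1265/15).
Reduce top mod 15: now compute (5/15).
Reciprocity: 5 ≡ 1 and 15 ≡ 3 (mod 4), so (5/15) = +(15/5).
Reduce top mod 5: now compute (0/5).
Top reduces to 0: gcd > 1, so the symbol is 0.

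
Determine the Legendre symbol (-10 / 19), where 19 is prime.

1

First reduce: -10 ≡ 9 (mod 19).
Reciprocity: 9 ≡ 1 and 19 ≡ 3 (mod 4), so (9/19) = +(19/9).
Reduce top mod 9: now compute (1/9).
Reached (1/9) = 1. Collecting the sign flips along the way, the symbol is +1.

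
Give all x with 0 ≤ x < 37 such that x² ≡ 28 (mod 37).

18, 19

37 ≡ 1 (mod 4), so we find a root by search.
Trying successive values, 18² = 324 ≡ 28 (mod 37). The other root is 37 − 18 = 19.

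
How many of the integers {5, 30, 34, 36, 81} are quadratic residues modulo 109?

(5/109) = +1 → QR.
(30/109) = -1 → non-residue.
(34/109) = +1 → QR.
(36/109) = +1 → QR.
(81/109) = +1 → QR.
Total quadratic residues among the 5: 4.

4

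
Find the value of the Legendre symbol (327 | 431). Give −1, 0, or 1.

1

Reciprocity: 327 ≡ 3 and 431 ≡ 3 (mod 4), so (327/431) = −(431/327).
Reduce top mod 327: now compute (104/327).
Pull out 2^3: since 327 ≡ 7 (mod 8), (2/327) = +1, so (2/327)^3 = +1.
Reciprocity: 13 ≡ 1 and 327 ≡ 3 (mod 4), so (13/327) = +(327/13).
Reduce top mod 13: now compute (2/13).
Pull out 2: since 13 ≡ 5 (mod 8), (2/13) = -1.
Reached (1/13) = 1. Collecting the sign flips along the way, the symbol is +1.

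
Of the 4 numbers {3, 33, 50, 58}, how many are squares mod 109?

(3/109) = +1 → QR.
(33/109) = -1 → non-residue.
(50/109) = -1 → non-residue.
(58/109) = -1 → non-residue.
Total quadratic residues among the 4: 1.

1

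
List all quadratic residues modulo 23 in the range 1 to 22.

Square k = 1,…,11 (k and 23−k give the same square):
1²=1, 2²=4, 3²=9, 4²=16, 5²≡2, 6²≡13, 7²≡3, 8²≡18, 9²≡12, 10²≡8, 11²≡6 (mod 23).
So the quadratic residues mod 23 are {1, 2, 3, 4, 6, 8, 9, 12, 13, 16, 18}.

1,2,3,4,6,8,9,12,13,16,18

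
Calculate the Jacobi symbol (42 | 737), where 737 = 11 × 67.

-1

Pull out 2: since 737 ≡ 1 (mod 8), (2/737) = +1.
Reciprocity: 21 ≡ 1 and 737 ≡ 1 (mod 4), so (21/737) = +(737/21).
Reduce top mod 21: now compute (2/21).
Pull out 2: since 21 ≡ 5 (mod 8), (2/21) = -1.
Reached (1/21) = 1. Collecting the sign flips along the way, the symbol is -1.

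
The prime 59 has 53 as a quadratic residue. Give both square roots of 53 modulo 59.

Since 59 ≡ 3 (mod 4), a square root of 53 is 53^((59+1)/4) = 53^15 mod 59.
Repeated squaring: 53^2≡36, 53^4≡57, 53^8≡4 (mod 59).
53^15 = 53^(8+4+2+1) ≡ 17 (mod 59).
Check: 17² = 289 ≡ 53 (mod 59). The two roots are 17 and 42.

17, 42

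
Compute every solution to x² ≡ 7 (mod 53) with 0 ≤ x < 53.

22, 31

53 ≡ 1 (mod 4), so we find a root by search.
Trying successive values, 22² = 484 ≡ 7 (mod 53). The other root is 53 − 22 = 31.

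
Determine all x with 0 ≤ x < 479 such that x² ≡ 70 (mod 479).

Since 479 ≡ 3 (mod 4), a square root of 70 is 70^((479+1)/4) = 70^120 mod 479.
Repeated squaring: 70^2≡110, 70^4≡125, 70^8≡297, 70^16≡73, 70^32≡60, 70^64≡247 (mod 479).
70^120 = 70^(64+32+16+8) ≡ 178 (mod 479).
Check: 178² = 31684 ≡ 70 (mod 479). The two roots are 178 and 301.

178, 301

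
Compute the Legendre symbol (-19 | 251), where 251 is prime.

1

Euler's criterion: (-19/251) ≡ 232^125 (mod 251).
232^2 ≡ 110 (mod 251)
232^4 ≡ 52 (mod 251)
232^8 ≡ 194 (mod 251)
232^16 ≡ 237 (mod 251)
232^32 ≡ 196 (mod 251)
232^64 ≡ 13 (mod 251)
232^125 = 232^(64+32+16+8+4+1) ≡ 1 (mod 251).
Result is 1, so (-19/251) = 1.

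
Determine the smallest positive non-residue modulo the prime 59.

(2/59) = −1, so 2 is the smallest positive non-residue mod 59.

2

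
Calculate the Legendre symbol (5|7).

-1

Reciprocity: 5 ≡ 1 and 7 ≡ 3 (mod 4), so (5/7) = +(7/5).
Reduce top mod 5: now compute (2/5).
Pull out 2: since 5 ≡ 5 (mod 8), (2/5) = -1.
Reached (1/5) = 1. Collecting the sign flips along the way, the symbol is -1.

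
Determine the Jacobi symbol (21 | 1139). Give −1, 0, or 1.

Reciprocity: 21 ≡ 1 and 1139 ≡ 3 (mod 4), so (21/1139) = +(1139/21).
Reduce top mod 21: now compute (5/21).
Reciprocity: 5 ≡ 1 and 21 ≡ 1 (mod 4), so (5/21) = +(21/5).
Reduce top mod 5: now compute (1/5).
Reached (1/5) = 1. Collecting the sign flips along the way, the symbol is +1.

1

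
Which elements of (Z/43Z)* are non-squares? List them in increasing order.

Square k = 1,…,21 (k and 43−k give the same square):
1²=1, 2²=4, 3²=9, 4²=16, 5²=25, 6²=36, 7²≡6, 8²≡21, 9²≡38, 10²≡14, 11²≡35, 12²≡15, 13²≡40, 14²≡24, 15²≡10, 16²≡41, 17²≡31, 18²≡23, 19²≡17, 20²≡13, 21²≡11 (mod 43).
The residues are {1, 4, 6, 9, 10, 11, 13, 14, 15, 16, 17, 21, 23, 24, 25, 31, 35, 36, 38, 40, 41}; the non-residues are the remaining 21 nonzero classes.

2 3 5 7 8 12 18 19 20 22 26 27 28 29 30 32 33 34 37 39 42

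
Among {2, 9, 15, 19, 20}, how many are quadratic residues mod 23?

2

(2/23) = +1 → QR.
(9/23) = +1 → QR.
(15/23) = -1 → non-residue.
(19/23) = -1 → non-residue.
(20/23) = -1 → non-residue.
Total quadratic residues among the 5: 2.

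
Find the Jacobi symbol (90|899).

-1

Pull out 2: since 899 ≡ 3 (mod 8), (2/899) = -1.
Reciprocity: 45 ≡ 1 and 899 ≡ 3 (mod 4), so (45/899) = +(899/45).
Reduce top mod 45: now compute (44/45).
Pull out 2^2: since 45 ≡ 5 (mod 8), (2/45) = -1, so (2/45)^2 = +1.
Reciprocity: 11 ≡ 3 and 45 ≡ 1 (mod 4), so (11/45) = +(45/11).
Reduce top mod 11: now compute (1/11).
Reached (1/11) = 1. Collecting the sign flips along the way, the symbol is -1.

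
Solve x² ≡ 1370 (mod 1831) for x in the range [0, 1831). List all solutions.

Since 1831 ≡ 3 (mod 4), a square root of 1370 is 1370^((1831+1)/4) = 1370^458 mod 1831.
Repeated squaring: 1370^2≡125, 1370^4≡977, 1370^8≡578, 1370^16≡842, 1370^32≡367, 1370^64≡1026, 1370^128≡1682, 1370^256≡229 (mod 1831).
1370^458 = 1370^(256+128+64+8+2) ≡ 1181 (mod 1831).
Check: 1181² = 1394761 ≡ 1370 (mod 1831). The two roots are 650 and 1181.

650, 1181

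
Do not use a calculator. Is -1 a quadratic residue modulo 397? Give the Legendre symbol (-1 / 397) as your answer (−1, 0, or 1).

1

First reduce: -1 ≡ 396 (mod 397).
Pull out 2^2: since 397 ≡ 5 (mod 8), (2/397) = -1, so (2/397)^2 = +1.
Reciprocity: 99 ≡ 3 and 397 ≡ 1 (mod 4), so (99/397) = +(397/99).
Reduce top mod 99: now compute (1/99).
Reached (1/99) = 1. Collecting the sign flips along the way, the symbol is +1.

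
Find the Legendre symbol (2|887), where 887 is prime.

1

Pull out 2: since 887 ≡ 7 (mod 8), (2/887) = +1.
Reached (1/887) = 1. Collecting the sign flips along the way, the symbol is +1.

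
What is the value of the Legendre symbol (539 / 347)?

1

First reduce: 539 ≡ 192 (mod 347).
Pull out 2^6: since 347 ≡ 3 (mod 8), (2/347) = -1, so (2/347)^6 = +1.
Reciprocity: 3 ≡ 3 and 347 ≡ 3 (mod 4), so (3/347) = −(347/3).
Reduce top mod 3: now compute (2/3).
Pull out 2: since 3 ≡ 3 (mod 8), (2/3) = -1.
Reached (1/3) = 1. Collecting the sign flips along the way, the symbol is +1.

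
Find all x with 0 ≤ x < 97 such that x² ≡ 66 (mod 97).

97 ≡ 1 (mod 4), so we find a root by search.
Trying successive values, 39² = 1521 ≡ 66 (mod 97). The other root is 97 − 39 = 58.

39, 58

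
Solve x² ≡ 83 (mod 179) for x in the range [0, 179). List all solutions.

21, 158

Since 179 ≡ 3 (mod 4), a square root of 83 is 83^((179+1)/4) = 83^45 mod 179.
Repeated squaring: 83^2≡87, 83^4≡51, 83^8≡95, 83^16≡75, 83^32≡76 (mod 179).
83^45 = 83^(32+8+4+1) ≡ 158 (mod 179).
Check: 158² = 24964 ≡ 83 (mod 179). The two roots are 21 and 158.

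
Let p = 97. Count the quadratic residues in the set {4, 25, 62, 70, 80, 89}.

5

(4/97) = +1 → QR.
(25/97) = +1 → QR.
(62/97) = +1 → QR.
(70/97) = +1 → QR.
(80/97) = -1 → non-residue.
(89/97) = +1 → QR.
Total quadratic residues among the 6: 5.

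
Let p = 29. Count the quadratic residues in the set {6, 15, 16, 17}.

(6/29) = +1 → QR.
(15/29) = -1 → non-residue.
(16/29) = +1 → QR.
(17/29) = -1 → non-residue.
Total quadratic residues among the 4: 2.

2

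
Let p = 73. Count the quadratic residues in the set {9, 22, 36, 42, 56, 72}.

(9/73) = +1 → QR.
(22/73) = -1 → non-residue.
(36/73) = +1 → QR.
(42/73) = -1 → non-residue.
(56/73) = -1 → non-residue.
(72/73) = +1 → QR.
Total quadratic residues among the 6: 3.

3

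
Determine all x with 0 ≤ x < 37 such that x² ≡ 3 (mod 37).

15, 22

37 ≡ 1 (mod 4), so we find a root by search.
Trying successive values, 15² = 225 ≡ 3 (mod 37). The other root is 37 − 15 = 22.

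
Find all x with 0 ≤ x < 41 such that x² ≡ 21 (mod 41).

41 ≡ 1 (mod 4), so we find a root by search.
Trying successive values, 12² = 144 ≡ 21 (mod 41). The other root is 41 − 12 = 29.

12, 29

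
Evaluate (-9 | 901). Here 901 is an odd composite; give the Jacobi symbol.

First reduce: -9 ≡ 892 (mod 901).
Pull out 2^2: since 901 ≡ 5 (mod 8), (2/901) = -1, so (2/901)^2 = +1.
Reciprocity: 223 ≡ 3 and 901 ≡ 1 (mod 4), so (223/901) = +(901/223).
Reduce top mod 223: now compute (9/223).
Reciprocity: 9 ≡ 1 and 223 ≡ 3 (mod 4), so (9/223) = +(223/9).
Reduce top mod 9: now compute (7/9).
Reciprocity: 7 ≡ 3 and 9 ≡ 1 (mod 4), so (7/9) = +(9/7).
Reduce top mod 7: now compute (2/7).
Pull out 2: since 7 ≡ 7 (mod 8), (2/7) = +1.
Reached (1/7) = 1. Collecting the sign flips along the way, the symbol is +1.

1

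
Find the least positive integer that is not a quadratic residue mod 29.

2

(2/29) = −1, so 2 is the smallest positive non-residue mod 29.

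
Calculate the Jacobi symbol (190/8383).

1

Pull out 2: since 8383 ≡ 7 (mod 8), (2/8383) = +1.
Reciprocity: 95 ≡ 3 and 8383 ≡ 3 (mod 4), so (95/8383) = −(8383/95).
Reduce top mod 95: now compute (23/95).
Reciprocity: 23 ≡ 3 and 95 ≡ 3 (mod 4), so (23/95) = −(95/23).
Reduce top mod 23: now compute (3/23).
Reciprocity: 3 ≡ 3 and 23 ≡ 3 (mod 4), so (3/23) = −(23/3).
Reduce top mod 3: now compute (2/3).
Pull out 2: since 3 ≡ 3 (mod 8), (2/3) = -1.
Reached (1/3) = 1. Collecting the sign flips along the way, the symbol is +1.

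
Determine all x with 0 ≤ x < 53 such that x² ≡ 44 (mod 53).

16, 37

53 ≡ 1 (mod 4), so we find a root by search.
Trying successive values, 16² = 256 ≡ 44 (mod 53). The other root is 53 − 16 = 37.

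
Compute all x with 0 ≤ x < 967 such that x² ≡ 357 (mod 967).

65, 902

Since 967 ≡ 3 (mod 4), a square root of 357 is 357^((967+1)/4) = 357^242 mod 967.
Repeated squaring: 357^2≡772, 357^4≡312, 357^8≡644, 357^16≡860, 357^32≡812, 357^64≡817, 357^128≡259 (mod 967).
357^242 = 357^(128+64+32+16+2) ≡ 65 (mod 967).
Check: 65² = 4225 ≡ 357 (mod 967). The two roots are 65 and 902.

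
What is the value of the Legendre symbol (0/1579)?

0

Top reduces to 0: gcd > 1, so the symbol is 0.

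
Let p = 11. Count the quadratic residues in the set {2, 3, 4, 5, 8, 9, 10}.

(2/11) = -1 → non-residue.
(3/11) = +1 → QR.
(4/11) = +1 → QR.
(5/11) = +1 → QR.
(8/11) = -1 → non-residue.
(9/11) = +1 → QR.
(10/11) = -1 → non-residue.
Total quadratic residues among the 7: 4.

4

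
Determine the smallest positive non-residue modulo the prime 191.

7

(2/191) = +1, so 2 is a residue.
(3/191) = +1, so 3 is a residue.
(4/191) = +1, so 4 is a residue.
(5/191) = +1, so 5 is a residue.
(6/191) = +1, so 6 is a residue.
(7/191) = −1, so 7 is the smallest positive non-residue mod 191.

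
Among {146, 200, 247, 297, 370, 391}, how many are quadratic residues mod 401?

4

(146/401) = +1 → QR.
(200/401) = +1 → QR.
(247/401) = +1 → QR.
(297/401) = -1 → non-residue.
(370/401) = -1 → non-residue.
(391/401) = +1 → QR.
Total quadratic residues among the 6: 4.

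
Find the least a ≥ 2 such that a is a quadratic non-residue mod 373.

(2/373) = −1, so 2 is the smallest positive non-residue mod 373.

2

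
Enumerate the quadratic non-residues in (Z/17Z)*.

3, 5, 6, 7, 10, 11, 12, 14

Square k = 1,…,8 (k and 17−k give the same square):
1²=1, 2²=4, 3²=9, 4²=16, 5²≡8, 6²≡2, 7²≡15, 8²≡13 (mod 17).
The residues are {1, 2, 4, 8, 9, 13, 15, 16}; the non-residues are the remaining 8 nonzero classes.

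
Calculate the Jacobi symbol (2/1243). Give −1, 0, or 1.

Pull out 2: since 1243 ≡ 3 (mod 8), (2/1243) = -1.
Reached (1/1243) = 1. Collecting the sign flips along the way, the symbol is -1.

-1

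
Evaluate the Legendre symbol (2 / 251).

-1

Pull out 2: since 251 ≡ 3 (mod 8), (2/251) = -1.
Reached (1/251) = 1. Collecting the sign flips along the way, the symbol is -1.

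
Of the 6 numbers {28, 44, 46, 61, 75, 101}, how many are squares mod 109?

(28/109) = +1 → QR.
(44/109) = -1 → non-residue.
(46/109) = +1 → QR.
(61/109) = +1 → QR.
(75/109) = +1 → QR.
(101/109) = -1 → non-residue.
Total quadratic residues among the 6: 4.

4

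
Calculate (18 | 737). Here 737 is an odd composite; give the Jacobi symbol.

1

Pull out 2: since 737 ≡ 1 (mod 8), (2/737) = +1.
Reciprocity: 9 ≡ 1 and 737 ≡ 1 (mod 4), so (9/737) = +(737/9).
Reduce top mod 9: now compute (8/9).
Pull out 2^3: since 9 ≡ 1 (mod 8), (2/9) = +1, so (2/9)^3 = +1.
Reached (1/9) = 1. Collecting the sign flips along the way, the symbol is +1.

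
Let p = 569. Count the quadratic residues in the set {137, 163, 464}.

0

(137/569) = -1 → non-residue.
(163/569) = -1 → non-residue.
(464/569) = -1 → non-residue.
Total quadratic residues among the 3: 0.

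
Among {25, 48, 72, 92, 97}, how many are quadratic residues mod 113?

3

(25/113) = +1 → QR.
(48/113) = -1 → non-residue.
(72/113) = +1 → QR.
(92/113) = -1 → non-residue.
(97/113) = +1 → QR.
Total quadratic residues among the 5: 3.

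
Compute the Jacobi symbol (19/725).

-1

Reciprocity: 19 ≡ 3 and 725 ≡ 1 (mod 4), so (19/725) = +(725/19).
Reduce top mod 19: now compute (3/19).
Reciprocity: 3 ≡ 3 and 19 ≡ 3 (mod 4), so (3/19) = −(19/3).
Reduce top mod 3: now compute (1/3).
Reached (1/3) = 1. Collecting the sign flips along the way, the symbol is -1.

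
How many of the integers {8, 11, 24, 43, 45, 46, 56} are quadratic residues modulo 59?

(8/59) = -1 → non-residue.
(11/59) = -1 → non-residue.
(24/59) = -1 → non-residue.
(43/59) = -1 → non-residue.
(45/59) = +1 → QR.
(46/59) = +1 → QR.
(56/59) = -1 → non-residue.
Total quadratic residues among the 7: 2.

2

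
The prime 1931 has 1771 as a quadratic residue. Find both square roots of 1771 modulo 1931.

419, 1512

Since 1931 ≡ 3 (mod 4), a square root of 1771 is 1771^((1931+1)/4) = 1771^483 mod 1931.
Repeated squaring: 1771^2≡497, 1771^4≡1772, 1771^8≡178, 1771^16≡788, 1771^32≡1093, 1771^64≡1291, 1771^128≡228, 1771^256≡1778 (mod 1931).
1771^483 = 1771^(256+128+64+32+2+1) ≡ 419 (mod 1931).
Check: 419² = 175561 ≡ 1771 (mod 1931). The two roots are 419 and 1512.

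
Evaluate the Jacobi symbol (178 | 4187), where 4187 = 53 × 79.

Pull out 2: since 4187 ≡ 3 (mod 8), (2/4187) = -1.
Reciprocity: 89 ≡ 1 and 4187 ≡ 3 (mod 4), so (89/4187) = +(4187/89).
Reduce top mod 89: now compute (4/89).
Pull out 2^2: since 89 ≡ 1 (mod 8), (2/89) = +1, so (2/89)^2 = +1.
Reached (1/89) = 1. Collecting the sign flips along the way, the symbol is -1.

-1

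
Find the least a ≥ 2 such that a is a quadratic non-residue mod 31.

3

(2/31) = +1, so 2 is a residue.
(3/31) = −1, so 3 is the smallest positive non-residue mod 31.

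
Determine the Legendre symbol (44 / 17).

-1

First reduce: 44 ≡ 10 (mod 17).
Pull out 2: since 17 ≡ 1 (mod 8), (2/17) = +1.
Reciprocity: 5 ≡ 1 and 17 ≡ 1 (mod 4), so (5/17) = +(17/5).
Reduce top mod 5: now compute (2/5).
Pull out 2: since 5 ≡ 5 (mod 8), (2/5) = -1.
Reached (1/5) = 1. Collecting the sign flips along the way, the symbol is -1.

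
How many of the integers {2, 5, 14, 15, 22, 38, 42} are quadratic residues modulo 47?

3

(2/47) = +1 → QR.
(5/47) = -1 → non-residue.
(14/47) = +1 → QR.
(15/47) = -1 → non-residue.
(22/47) = -1 → non-residue.
(38/47) = -1 → non-residue.
(42/47) = +1 → QR.
Total quadratic residues among the 7: 3.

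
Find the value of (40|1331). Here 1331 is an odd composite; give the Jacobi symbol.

Pull out 2^3: since 1331 ≡ 3 (mod 8), (2/1331) = -1, so (2/1331)^3 = -1.
Reciprocity: 5 ≡ 1 and 1331 ≡ 3 (mod 4), so (5/1331) = +(1331/5).
Reduce top mod 5: now compute (1/5).
Reached (1/5) = 1. Collecting the sign flips along the way, the symbol is -1.

-1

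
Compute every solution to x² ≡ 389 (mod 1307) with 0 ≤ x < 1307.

518, 789

Since 1307 ≡ 3 (mod 4), a square root of 389 is 389^((1307+1)/4) = 389^327 mod 1307.
Repeated squaring: 389^2≡1016, 389^4≡1033, 389^8≡577, 389^16≡951, 389^32≡1264, 389^64≡542, 389^128≡996, 389^256≡3 (mod 1307).
389^327 = 389^(256+64+4+2+1) ≡ 789 (mod 1307).
Check: 789² = 622521 ≡ 389 (mod 1307). The two roots are 518 and 789.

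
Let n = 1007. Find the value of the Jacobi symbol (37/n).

-1

Reciprocity: 37 ≡ 1 and 1007 ≡ 3 (mod 4), so (37/1007) = +(1007/37).
Reduce top mod 37: now compute (8/37).
Pull out 2^3: since 37 ≡ 5 (mod 8), (2/37) = -1, so (2/37)^3 = -1.
Reached (1/37) = 1. Collecting the sign flips along the way, the symbol is -1.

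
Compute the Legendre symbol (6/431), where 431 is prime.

1

Pull out 2: since 431 ≡ 7 (mod 8), (2/431) = +1.
Reciprocity: 3 ≡ 3 and 431 ≡ 3 (mod 4), so (3/431) = −(431/3).
Reduce top mod 3: now compute (2/3).
Pull out 2: since 3 ≡ 3 (mod 8), (2/3) = -1.
Reached (1/3) = 1. Collecting the sign flips along the way, the symbol is +1.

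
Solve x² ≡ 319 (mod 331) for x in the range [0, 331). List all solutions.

126, 205

Since 331 ≡ 3 (mod 4), a square root of 319 is 319^((331+1)/4) = 319^83 mod 331.
Repeated squaring: 319^2≡144, 319^4≡214, 319^8≡118, 319^16≡22, 319^32≡153, 319^64≡239 (mod 331).
319^83 = 319^(64+16+2+1) ≡ 126 (mod 331).
Check: 126² = 15876 ≡ 319 (mod 331). The two roots are 126 and 205.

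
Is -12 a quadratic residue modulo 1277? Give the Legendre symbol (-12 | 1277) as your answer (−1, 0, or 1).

-1

First reduce: -12 ≡ 1265 (mod 1277).
Reciprocity: 1265 ≡ 1 and 1277 ≡ 1 (mod 4), so (1265/1277) = +(1277/1265).
Reduce top mod 1265: now compute (12/1265).
Pull out 2^2: since 1265 ≡ 1 (mod 8), (2/1265) = +1, so (2/1265)^2 = +1.
Reciprocity: 3 ≡ 3 and 1265 ≡ 1 (mod 4), so (3/1265) = +(1265/3).
Reduce top mod 3: now compute (2/3).
Pull out 2: since 3 ≡ 3 (mod 8), (2/3) = -1.
Reached (1/3) = 1. Collecting the sign flips along the way, the symbol is -1.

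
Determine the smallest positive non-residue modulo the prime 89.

3

(2/89) = +1, so 2 is a residue.
(3/89) = −1, so 3 is the smallest positive non-residue mod 89.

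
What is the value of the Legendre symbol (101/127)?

-1

Reciprocity: 101 ≡ 1 and 127 ≡ 3 (mod 4), so (101/127) = +(127/101).
Reduce top mod 101: now compute (26/101).
Pull out 2: since 101 ≡ 5 (mod 8), (2/101) = -1.
Reciprocity: 13 ≡ 1 and 101 ≡ 1 (mod 4), so (13/101) = +(101/13).
Reduce top mod 13: now compute (10/13).
Pull out 2: since 13 ≡ 5 (mod 8), (2/13) = -1.
Reciprocity: 5 ≡ 1 and 13 ≡ 1 (mod 4), so (5/13) = +(13/5).
Reduce top mod 5: now compute (3/5).
Reciprocity: 3 ≡ 3 and 5 ≡ 1 (mod 4), so (3/5) = +(5/3).
Reduce top mod 3: now compute (2/3).
Pull out 2: since 3 ≡ 3 (mod 8), (2/3) = -1.
Reached (1/3) = 1. Collecting the sign flips along the way, the symbol is -1.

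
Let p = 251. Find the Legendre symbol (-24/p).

1

First reduce: -24 ≡ 227 (mod 251).
Reciprocity: 227 ≡ 3 and 251 ≡ 3 (mod 4), so (227/251) = −(251/227).
Reduce top mod 227: now compute (24/227).
Pull out 2^3: since 227 ≡ 3 (mod 8), (2/227) = -1, so (2/227)^3 = -1.
Reciprocity: 3 ≡ 3 and 227 ≡ 3 (mod 4), so (3/227) = −(227/3).
Reduce top mod 3: now compute (2/3).
Pull out 2: since 3 ≡ 3 (mod 8), (2/3) = -1.
Reached (1/3) = 1. Collecting the sign flips along the way, the symbol is +1.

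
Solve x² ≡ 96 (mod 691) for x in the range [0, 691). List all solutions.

115, 576

Since 691 ≡ 3 (mod 4), a square root of 96 is 96^((691+1)/4) = 96^173 mod 691.
Repeated squaring: 96^2≡233, 96^4≡391, 96^8≡170, 96^16≡569, 96^32≡373, 96^64≡238, 96^128≡673 (mod 691).
96^173 = 96^(128+32+8+4+1) ≡ 576 (mod 691).
Check: 576² = 331776 ≡ 96 (mod 691). The two roots are 115 and 576.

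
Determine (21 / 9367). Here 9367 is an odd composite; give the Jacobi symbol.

Reciprocity: 21 ≡ 1 and 9367 ≡ 3 (mod 4), so (21/9367) = +(9367/21).
Reduce top mod 21: now compute (1/21).
Reached (1/21) = 1. Collecting the sign flips along the way, the symbol is +1.

1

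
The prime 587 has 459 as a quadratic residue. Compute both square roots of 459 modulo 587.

Since 587 ≡ 3 (mod 4), a square root of 459 is 459^((587+1)/4) = 459^147 mod 587.
Repeated squaring: 459^2≡535, 459^4≡356, 459^8≡531, 459^16≡201, 459^32≡485, 459^64≡425, 459^128≡416 (mod 587).
459^147 = 459^(128+16+2+1) ≡ 482 (mod 587).
Check: 482² = 232324 ≡ 459 (mod 587). The two roots are 105 and 482.

105, 482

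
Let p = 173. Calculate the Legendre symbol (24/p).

Pull out 2^3: since 173 ≡ 5 (mod 8), (2/173) = -1, so (2/173)^3 = -1.
Reciprocity: 3 ≡ 3 and 173 ≡ 1 (mod 4), so (3/173) = +(173/3).
Reduce top mod 3: now compute (2/3).
Pull out 2: since 3 ≡ 3 (mod 8), (2/3) = -1.
Reached (1/3) = 1. Collecting the sign flips along the way, the symbol is +1.

1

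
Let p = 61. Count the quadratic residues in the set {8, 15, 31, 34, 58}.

(8/61) = -1 → non-residue.
(15/61) = +1 → QR.
(31/61) = -1 → non-residue.
(34/61) = +1 → QR.
(58/61) = +1 → QR.
Total quadratic residues among the 5: 3.

3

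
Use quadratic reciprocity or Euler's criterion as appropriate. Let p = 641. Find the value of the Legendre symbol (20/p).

1

Pull out 2^2: since 641 ≡ 1 (mod 8), (2/641) = +1, so (2/641)^2 = +1.
Reciprocity: 5 ≡ 1 and 641 ≡ 1 (mod 4), so (5/641) = +(641/5).
Reduce top mod 5: now compute (1/5).
Reached (1/5) = 1. Collecting the sign flips along the way, the symbol is +1.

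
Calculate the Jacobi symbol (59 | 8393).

Reciprocity: 59 ≡ 3 and 8393 ≡ 1 (mod 4), so (59/8393) = +(8393/59).
Reduce top mod 59: now compute (15/59).
Reciprocity: 15 ≡ 3 and 59 ≡ 3 (mod 4), so (15/59) = −(59/15).
Reduce top mod 15: now compute (14/15).
Pull out 2: since 15 ≡ 7 (mod 8), (2/15) = +1.
Reciprocity: 7 ≡ 3 and 15 ≡ 3 (mod 4), so (7/15) = −(15/7).
Reduce top mod 7: now compute (1/7).
Reached (1/7) = 1. Collecting the sign flips along the way, the symbol is +1.

1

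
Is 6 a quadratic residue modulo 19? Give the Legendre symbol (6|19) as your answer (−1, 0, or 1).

Pull out 2: since 19 ≡ 3 (mod 8), (2/19) = -1.
Reciprocity: 3 ≡ 3 and 19 ≡ 3 (mod 4), so (3/19) = −(19/3).
Reduce top mod 3: now compute (1/3).
Reached (1/3) = 1. Collecting the sign flips along the way, the symbol is +1.

1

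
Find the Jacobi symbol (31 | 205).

1

Reciprocity: 31 ≡ 3 and 205 ≡ 1 (mod 4), so (31/205) = +(205/31).
Reduce top mod 31: now compute (19/31).
Reciprocity: 19 ≡ 3 and 31 ≡ 3 (mod 4), so (19/31) = −(31/19).
Reduce top mod 19: now compute (12/19).
Pull out 2^2: since 19 ≡ 3 (mod 8), (2/19) = -1, so (2/19)^2 = +1.
Reciprocity: 3 ≡ 3 and 19 ≡ 3 (mod 4), so (3/19) = −(19/3).
Reduce top mod 3: now compute (1/3).
Reached (1/3) = 1. Collecting the sign flips along the way, the symbol is +1.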